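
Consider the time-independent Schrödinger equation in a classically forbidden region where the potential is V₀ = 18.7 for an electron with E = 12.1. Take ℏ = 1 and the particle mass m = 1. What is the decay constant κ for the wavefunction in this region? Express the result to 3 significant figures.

Since E < V₀ the TISE in this region is ψ'' = κ²ψ with κ = √(2m(V₀ − E))/ℏ.
κ = √(2 × 1 × 6.6) = 3.633.

κ = 3.63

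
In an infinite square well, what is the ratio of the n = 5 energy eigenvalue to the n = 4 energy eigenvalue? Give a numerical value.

E_n = n²π²ℏ²/(2mL²) so the ratio is n₂²/n₁² = 25/16 = 1.5625.

1.5625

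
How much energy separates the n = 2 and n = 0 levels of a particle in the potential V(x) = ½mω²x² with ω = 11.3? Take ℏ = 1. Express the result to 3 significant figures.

E_n = ℏω(n + ½), so ΔE = (2 − 0) ℏω = 2 × 11.3 = 22.60.

ΔE = 22.6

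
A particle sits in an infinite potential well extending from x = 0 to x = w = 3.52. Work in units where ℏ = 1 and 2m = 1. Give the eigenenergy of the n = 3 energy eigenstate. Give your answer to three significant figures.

E = 7.17

The infinite-well eigenfunctions ψ_n = √(2/w) sin(nπx/w) vanish at both walls, giving E_n = n²π²ℏ²/(2mw²).
E_3 = 3² × π² / (2 × 0.5 × 3.52²) = 7.169.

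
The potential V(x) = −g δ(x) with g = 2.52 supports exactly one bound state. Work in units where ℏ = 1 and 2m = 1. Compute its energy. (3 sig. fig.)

The bound state is ψ(x) = √κ e^{−κ|x|}. The derivative jump ψ'(0⁺) − ψ'(0⁻) = −(2mg/ℏ²)ψ(0) fixes κ = mg/ℏ² = 1.260.
Then E = −ℏ²κ²/(2m) = −mg²/(2ℏ²) = -1.588.

E = -1.59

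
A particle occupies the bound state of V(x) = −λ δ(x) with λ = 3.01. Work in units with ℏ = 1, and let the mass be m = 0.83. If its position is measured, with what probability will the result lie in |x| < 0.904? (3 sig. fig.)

P = 0.989

The normalised bound state is ψ = √κ e^{−κ|x|} with κ = mλ/ℏ² = 2.498.
P(|x| < d) = ∫_{−d}^{d} κ e^{−2κ|x|} dx = 1 − e^{−2κd} = 1 − e^{−4.517} = 0.9891.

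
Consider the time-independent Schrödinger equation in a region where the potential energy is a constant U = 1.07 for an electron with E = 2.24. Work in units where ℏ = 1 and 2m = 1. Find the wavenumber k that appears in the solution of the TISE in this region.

k = 1.08

With E > U the solution is oscillatory, ψ ∝ e^{±ikx} with k = √(2m(E − U))/ℏ.
k = √(2 × 0.5 × 1.17) = 1.082.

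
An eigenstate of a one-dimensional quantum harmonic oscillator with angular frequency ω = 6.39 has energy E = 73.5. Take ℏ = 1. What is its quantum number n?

n = 11

E_n = ℏω(n + ½) ⇒ n = E/(ℏω) − ½ = 73.5/6.39 − 0.5 = 11.002 → n = 11.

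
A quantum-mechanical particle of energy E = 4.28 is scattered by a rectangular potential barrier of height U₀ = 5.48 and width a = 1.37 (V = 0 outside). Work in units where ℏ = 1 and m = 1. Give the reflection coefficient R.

E < U₀: inside the barrier ψ ∝ e^{±κx} with κ = √(2m(U₀ − E))/ℏ = 1.549.
κa = 2.122, sinh(κa) = 4.116.
Matching ψ, ψ′ at both faces gives T = [1 + U₀² sinh²(κa) / (4E(U₀ − E))]⁻¹ = 1/25.76 = 0.0388.
R = 1 − T = 0.961.

R = 0.961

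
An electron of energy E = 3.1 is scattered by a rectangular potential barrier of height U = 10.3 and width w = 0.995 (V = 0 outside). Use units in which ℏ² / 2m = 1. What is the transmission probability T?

Since E < U the interior solution is evanescent with decay constant κ = √(2m(U − E))/ℏ = 2.683.
κw = 2.670, sinh(κw) = 7.184.
Matching ψ, ψ′ at both faces gives T = [1 + U² sinh²(κw) / (4E(U − E))]⁻¹ = 1/62.33 = 0.0160.

T = 0.0160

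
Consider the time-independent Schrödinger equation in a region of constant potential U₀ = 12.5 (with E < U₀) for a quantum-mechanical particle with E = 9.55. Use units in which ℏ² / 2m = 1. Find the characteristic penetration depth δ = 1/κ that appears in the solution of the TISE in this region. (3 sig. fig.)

Since E < U₀ the TISE in this region is ψ'' = κ²ψ with κ = √(2m(U₀ − E))/ℏ.
κ = √(2 × 0.5 × 2.95) = 1.718. The penetration depth is δ = 1/κ = 0.582.

δ = 0.582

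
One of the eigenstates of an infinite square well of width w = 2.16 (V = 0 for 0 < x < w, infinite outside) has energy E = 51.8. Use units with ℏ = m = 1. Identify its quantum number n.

From E_n = n²π²ℏ²/(2mw²) invert to n = √(2mw²E)/(πℏ).
n = (2.16/π) × √(2 × 1 × 51.8) = 6.998 → n = 7.

n = 7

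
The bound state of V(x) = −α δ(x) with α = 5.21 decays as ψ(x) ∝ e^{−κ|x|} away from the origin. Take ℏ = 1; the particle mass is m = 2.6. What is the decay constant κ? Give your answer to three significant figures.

Integrating the TISE across x = 0 gives the cusp condition ψ'(0⁺) − ψ'(0⁻) = −(2mα/ℏ²)ψ(0).
With ψ ∝ e^{−κ|x|} this yields −2κ = −2mα/ℏ², so κ = mα/ℏ² = 13.55.

κ = 13.5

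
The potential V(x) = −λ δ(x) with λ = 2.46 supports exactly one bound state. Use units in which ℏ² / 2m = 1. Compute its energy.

For x ≠ 0 the bound state is ψ ∝ e^{−κ|x|}; integrating the TISE across the delta gives the cusp condition 2κ = 2mλ/ℏ², so κ = 1.230.
Then E = −ℏ²κ²/(2m) = −mλ²/(2ℏ²) = -1.513.

E = -1.51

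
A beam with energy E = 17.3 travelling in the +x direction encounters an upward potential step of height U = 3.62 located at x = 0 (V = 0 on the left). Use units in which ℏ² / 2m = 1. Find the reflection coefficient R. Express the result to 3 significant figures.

R = 0.00344

The wavenumbers are k₁ = √(2mE)/ℏ = 4.159 on the left and k₂ = √(2m(E − U))/ℏ = 3.699 on the right.
Matching ψ and ψ′ at x = 0 gives r = (k₁ − k₂)/(k₁ + k₂), so R = r² = 0.003437 and T = 1 − R = 0.9966.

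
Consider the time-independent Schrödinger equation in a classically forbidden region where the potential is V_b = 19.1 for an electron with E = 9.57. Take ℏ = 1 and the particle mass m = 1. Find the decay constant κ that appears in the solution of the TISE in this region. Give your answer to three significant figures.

Since E < V_b the TISE in this region is ψ'' = κ²ψ with κ = √(2m(V_b − E))/ℏ.
κ = √(2 × 1 × 9.53) = 4.366.

κ = 4.37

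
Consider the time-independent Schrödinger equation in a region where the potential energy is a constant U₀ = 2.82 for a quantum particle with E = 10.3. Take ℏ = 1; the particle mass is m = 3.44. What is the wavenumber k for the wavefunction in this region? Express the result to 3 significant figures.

k = 7.17

With E > U₀ the solution is oscillatory, ψ ∝ e^{±ikx} with k = √(2m(E − U₀))/ℏ.
k = √(2 × 3.44 × 7.48) = 7.174.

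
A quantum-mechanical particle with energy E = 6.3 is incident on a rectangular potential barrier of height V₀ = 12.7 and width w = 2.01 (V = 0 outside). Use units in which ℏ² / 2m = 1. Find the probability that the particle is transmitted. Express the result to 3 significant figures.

E < V₀: inside the barrier ψ ∝ e^{±κx} with κ = √(2m(V₀ − E))/ℏ = 2.530.
κw = 5.085, sinh(κw) = 80.78.
Matching ψ, ψ′ at both faces gives T = [1 + V₀² sinh²(κw) / (4E(V₀ − E))]⁻¹ = 1/6527 = 0.000153.

T = 0.000153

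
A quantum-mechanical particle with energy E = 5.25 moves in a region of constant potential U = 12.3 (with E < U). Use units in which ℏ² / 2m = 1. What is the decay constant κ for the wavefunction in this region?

Since E < U the TISE in this region is ψ'' = κ²ψ with κ = √(2m(U − E))/ℏ.
κ = √(2 × 0.5 × 7.05) = 2.655.

κ = 2.66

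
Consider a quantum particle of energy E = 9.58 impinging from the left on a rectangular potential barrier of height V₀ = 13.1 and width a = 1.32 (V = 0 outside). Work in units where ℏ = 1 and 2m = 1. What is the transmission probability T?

T = 0.0220

E < V₀: inside the barrier ψ ∝ e^{±κx} with κ = √(2m(V₀ − E))/ℏ = 1.876.
κa = 2.477, sinh(κa) = 5.908.
Matching ψ, ψ′ at both faces gives T = [1 + V₀² sinh²(κa) / (4E(V₀ − E))]⁻¹ = 1/45.41 = 0.0220.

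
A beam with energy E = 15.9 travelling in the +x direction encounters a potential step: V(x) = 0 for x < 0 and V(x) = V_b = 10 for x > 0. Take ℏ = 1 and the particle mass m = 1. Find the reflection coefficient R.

R = 0.0590

The wavenumbers are k₁ = √(2mE)/ℏ = 5.639 on the left and k₂ = √(2m(E − V_b))/ℏ = 3.435 on the right.
Continuity of ψ and ψ′ at the step yields the reflection amplitude r = (k₁ − k₂)/(k₁ + k₂) = 0.2429; thus R = |r|² = 0.05899, T = 0.9410.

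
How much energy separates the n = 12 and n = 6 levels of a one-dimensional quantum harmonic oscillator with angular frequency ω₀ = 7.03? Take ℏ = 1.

E_n = ℏω₀(n + ½), so ΔE = (12 − 6) ℏω₀ = 6 × 7.03 = 42.18.

ΔE = 42.2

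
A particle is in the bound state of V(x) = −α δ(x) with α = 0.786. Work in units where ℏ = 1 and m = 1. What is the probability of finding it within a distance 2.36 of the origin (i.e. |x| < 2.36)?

P = 0.976

The normalised bound state is ψ = √κ e^{−κ|x|} with κ = mα/ℏ² = 0.7860.
P(|x| < d) = ∫_{−d}^{d} κ e^{−2κ|x|} dx = 1 − e^{−2κd} = 1 − e^{−3.710} = 0.9755.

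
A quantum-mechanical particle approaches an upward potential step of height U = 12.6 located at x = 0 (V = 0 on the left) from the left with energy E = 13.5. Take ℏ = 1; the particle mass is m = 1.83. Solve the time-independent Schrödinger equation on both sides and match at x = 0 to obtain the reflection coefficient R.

On each side the TISE gives plane waves with k = √(2m(E − V))/ℏ: k₁ = √(2·1.83·13.5) = 7.029, k₂ = √(2·1.83·0.9) = 1.815.
Matching ψ and ψ′ at x = 0 gives r = (k₁ − k₂)/(k₁ + k₂), so R = r² = 0.3476 and T = 1 − R = 0.6524.

R = 0.348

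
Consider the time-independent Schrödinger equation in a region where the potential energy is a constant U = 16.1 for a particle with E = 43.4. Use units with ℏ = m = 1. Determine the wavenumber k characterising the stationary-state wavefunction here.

With E > U the solution is oscillatory, ψ ∝ e^{±ikx} with k = √(2m(E − U))/ℏ.
k = √(2 × 1 × 27.3) = 7.389.

k = 7.39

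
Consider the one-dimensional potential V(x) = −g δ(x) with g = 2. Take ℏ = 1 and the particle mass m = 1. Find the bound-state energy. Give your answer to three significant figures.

The bound state is ψ(x) = √κ e^{−κ|x|}. The derivative jump ψ'(0⁺) − ψ'(0⁻) = −(2mg/ℏ²)ψ(0) fixes κ = mg/ℏ² = 2.000.
Then E = −ℏ²κ²/(2m) = −mg²/(2ℏ²) = -2.000.

E = -2.00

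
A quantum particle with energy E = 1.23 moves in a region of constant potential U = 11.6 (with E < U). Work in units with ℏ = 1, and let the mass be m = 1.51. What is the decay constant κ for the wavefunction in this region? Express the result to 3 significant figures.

Since E < U the TISE in this region is ψ'' = κ²ψ with κ = √(2m(U − E))/ℏ.
κ = √(2 × 1.51 × 10.37) = 5.596.

κ = 5.60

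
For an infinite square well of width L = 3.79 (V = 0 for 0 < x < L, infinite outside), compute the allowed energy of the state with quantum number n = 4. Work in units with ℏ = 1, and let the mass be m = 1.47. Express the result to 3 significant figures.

Requiring ψ(0) = ψ(L) = 0 quantises k = nπ/L, hence E_n = ℏ²k²/2m = n²π²ℏ²/(2mL²).
E_4 = 4² × π² / (2 × 1.47 × 3.79²) = 3.739.

E = 3.74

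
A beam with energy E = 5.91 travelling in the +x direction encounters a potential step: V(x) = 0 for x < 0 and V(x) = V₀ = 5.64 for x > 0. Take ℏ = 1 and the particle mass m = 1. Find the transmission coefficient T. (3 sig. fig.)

T = 0.580

The wavenumbers are k₁ = √(2mE)/ℏ = 3.438 on the left and k₂ = √(2m(E − V₀))/ℏ = 0.7348 on the right.
Matching ψ and ψ′ at x = 0 gives r = (k₁ − k₂)/(k₁ + k₂), so R = r² = 0.4196 and T = 1 − R = 0.5804.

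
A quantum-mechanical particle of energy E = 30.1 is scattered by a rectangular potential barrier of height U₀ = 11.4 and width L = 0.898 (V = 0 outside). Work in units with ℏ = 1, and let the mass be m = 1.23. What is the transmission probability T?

E > U₀: inside the barrier k₂ = √(2m(E − U₀))/ℏ = 6.782, k₂L = 6.091.
Matching at both interfaces gives T⁻¹ = 1 + U₀² sin²(k₂L) / [4E(E − U₀)] = 1.002, hence T = 0.998.

T = 0.998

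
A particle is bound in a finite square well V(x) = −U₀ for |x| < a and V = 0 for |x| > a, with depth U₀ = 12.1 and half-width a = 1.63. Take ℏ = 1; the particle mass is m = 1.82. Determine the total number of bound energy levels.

N = 7

Define the well-strength parameter z₀ = (a/ℏ)√(2mU₀) = 1.63 × √(2·1.82·12.1) = 10.82.
The even/odd transcendental equations gain one root per π/2 in z₀, giving N = 1 + ⌊2z₀/π⌋ = 1 + ⌊6.887⌋ = 7.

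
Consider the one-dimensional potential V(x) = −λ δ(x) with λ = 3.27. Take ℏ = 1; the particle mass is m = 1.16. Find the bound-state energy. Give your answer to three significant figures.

The bound state is ψ(x) = √κ e^{−κ|x|}. The derivative jump ψ'(0⁺) − ψ'(0⁻) = −(2mλ/ℏ²)ψ(0) fixes κ = mλ/ℏ² = 3.793.
Then E = −ℏ²κ²/(2m) = −mλ²/(2ℏ²) = -6.202.

E = -6.20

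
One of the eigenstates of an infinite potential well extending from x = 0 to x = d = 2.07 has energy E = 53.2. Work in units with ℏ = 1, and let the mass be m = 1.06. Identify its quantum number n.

From E_n = n²π²ℏ²/(2md²) invert to n = √(2md²E)/(πℏ).
n = (2.07/π) × √(2 × 1.06 × 53.2) = 6.998 → n = 7.

n = 7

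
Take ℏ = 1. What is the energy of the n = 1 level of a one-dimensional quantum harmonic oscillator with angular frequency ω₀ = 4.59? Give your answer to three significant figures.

E = 6.89

Using E_n = (n + ½)ℏω₀: E_1 = 1.5 × 4.59 = 6.885.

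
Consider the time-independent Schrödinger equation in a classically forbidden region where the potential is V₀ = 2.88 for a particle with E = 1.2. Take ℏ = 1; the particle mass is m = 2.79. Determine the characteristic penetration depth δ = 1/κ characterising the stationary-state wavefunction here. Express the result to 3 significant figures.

Since E < V₀ the TISE in this region is ψ'' = κ²ψ with κ = √(2m(V₀ − E))/ℏ.
κ = √(2 × 2.79 × 1.68) = 3.062. The penetration depth is δ = 1/κ = 0.327.

δ = 0.327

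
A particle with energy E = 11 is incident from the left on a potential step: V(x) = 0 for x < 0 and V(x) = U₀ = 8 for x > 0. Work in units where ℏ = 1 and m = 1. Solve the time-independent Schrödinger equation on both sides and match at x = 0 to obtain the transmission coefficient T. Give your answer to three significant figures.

T = 0.901

On each side the TISE gives plane waves with k = √(2m(E − V))/ℏ: k₁ = √(2·1·11) = 4.690, k₂ = √(2·1·3) = 2.449.
Matching ψ and ψ′ at x = 0 gives r = (k₁ − k₂)/(k₁ + k₂), so R = r² = 0.09851 and T = 1 − R = 0.9015.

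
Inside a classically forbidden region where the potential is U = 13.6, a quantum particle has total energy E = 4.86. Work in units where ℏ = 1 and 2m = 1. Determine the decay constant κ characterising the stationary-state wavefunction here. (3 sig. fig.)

Since E < U the TISE in this region is ψ'' = κ²ψ with κ = √(2m(U − E))/ℏ.
κ = √(2 × 0.5 × 8.74) = 2.956.

κ = 2.96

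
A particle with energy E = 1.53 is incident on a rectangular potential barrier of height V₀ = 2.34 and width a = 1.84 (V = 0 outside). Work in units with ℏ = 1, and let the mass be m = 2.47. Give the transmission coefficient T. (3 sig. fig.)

E < V₀: inside the barrier ψ ∝ e^{±κx} with κ = √(2m(V₀ − E))/ℏ = 2.000.
κa = 3.681, sinh(κa) = 19.82.
The exact tunnelling result is T⁻¹ = 1 + V₀² sinh²(κa) / [4E(V₀ − E)] = 435.1, so T = 0.00230.

T = 0.00230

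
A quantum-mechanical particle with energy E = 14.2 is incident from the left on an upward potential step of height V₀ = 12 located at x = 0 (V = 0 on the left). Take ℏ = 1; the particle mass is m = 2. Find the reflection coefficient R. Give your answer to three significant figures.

The wavenumbers are k₁ = √(2mE)/ℏ = 7.537 on the left and k₂ = √(2m(E − V₀))/ℏ = 2.966 on the right.
Matching ψ and ψ′ at x = 0 gives r = (k₁ − k₂)/(k₁ + k₂), so R = r² = 0.1893 and T = 1 − R = 0.8107.

R = 0.189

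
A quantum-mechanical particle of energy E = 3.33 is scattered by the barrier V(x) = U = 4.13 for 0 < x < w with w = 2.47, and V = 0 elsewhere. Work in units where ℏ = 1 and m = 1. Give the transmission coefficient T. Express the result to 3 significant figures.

Since E < U the interior solution is evanescent with decay constant κ = √(2m(U − E))/ℏ = 1.265.
κw = 3.124, sinh(κw) = 11.35.
Matching ψ, ψ′ at both faces gives T = [1 + U² sinh²(κw) / (4E(U − E))]⁻¹ = 1/207.2 = 0.00483.

T = 0.00483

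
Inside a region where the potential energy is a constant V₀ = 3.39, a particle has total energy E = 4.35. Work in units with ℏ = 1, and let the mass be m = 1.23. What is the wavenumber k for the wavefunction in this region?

k = 1.54

With E > V₀ the solution is oscillatory, ψ ∝ e^{±ikx} with k = √(2m(E − V₀))/ℏ.
k = √(2 × 1.23 × 0.96) = 1.537.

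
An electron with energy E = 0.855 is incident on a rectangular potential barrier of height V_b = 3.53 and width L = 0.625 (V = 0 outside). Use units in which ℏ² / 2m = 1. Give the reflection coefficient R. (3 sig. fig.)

Since E < V_b the interior solution is evanescent with decay constant κ = √(2m(V_b − E))/ℏ = 1.636.
κL = 1.022, sinh(κL) = 1.210.
Matching ψ, ψ′ at both faces gives T = [1 + V_b² sinh²(κL) / (4E(V_b − E))]⁻¹ = 1/2.993 = 0.334.
R = 1 − T = 0.666.

R = 0.666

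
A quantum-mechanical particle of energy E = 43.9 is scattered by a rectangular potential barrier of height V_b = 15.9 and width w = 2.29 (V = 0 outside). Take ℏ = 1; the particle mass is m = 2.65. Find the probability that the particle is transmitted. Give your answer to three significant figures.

T = 0.993

E > V_b: inside the barrier k₂ = √(2m(E − V_b))/ℏ = 12.18, k₂w = 27.90.
Matching at both interfaces gives T⁻¹ = 1 + V_b² sin²(k₂w) / [4E(E − V_b)] = 1.007, hence T = 0.993.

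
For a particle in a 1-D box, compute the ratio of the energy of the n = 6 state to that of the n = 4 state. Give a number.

2.25

Since E_n ∝ n², the ratio is (6/4)² = 2.25.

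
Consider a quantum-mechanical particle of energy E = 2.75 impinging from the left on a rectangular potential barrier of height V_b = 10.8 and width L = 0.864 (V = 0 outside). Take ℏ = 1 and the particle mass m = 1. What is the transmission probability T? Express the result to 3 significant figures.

T = 0.00296

Since E < V_b the interior solution is evanescent with decay constant κ = √(2m(V_b − E))/ℏ = 4.012.
κL = 3.467, sinh(κL) = 16.00.
Matching ψ, ψ′ at both faces gives T = [1 + V_b² sinh²(κL) / (4E(V_b − E))]⁻¹ = 1/338.3 = 0.00296.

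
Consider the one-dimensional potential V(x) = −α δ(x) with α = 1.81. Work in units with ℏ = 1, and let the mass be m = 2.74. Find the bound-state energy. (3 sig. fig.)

E = -4.49

The bound state is ψ(x) = √κ e^{−κ|x|}. The derivative jump ψ'(0⁺) − ψ'(0⁻) = −(2mα/ℏ²)ψ(0) fixes κ = mα/ℏ² = 4.959.
Then E = −ℏ²κ²/(2m) = −mα²/(2ℏ²) = -4.488.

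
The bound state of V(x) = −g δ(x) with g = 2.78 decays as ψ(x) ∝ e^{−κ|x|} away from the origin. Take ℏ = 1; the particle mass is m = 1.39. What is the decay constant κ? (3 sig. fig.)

κ = 3.86

Integrate −(ℏ²/2m)ψ'' − gδ(x)ψ = Eψ from −ε to +ε: the ψ'' term gives ψ'(0⁺) − ψ'(0⁻) and the δ term gives −(2mg/ℏ²)ψ(0).
With ψ ∝ e^{−κ|x|} this yields −2κ = −2mg/ℏ², so κ = mg/ℏ² = 3.864.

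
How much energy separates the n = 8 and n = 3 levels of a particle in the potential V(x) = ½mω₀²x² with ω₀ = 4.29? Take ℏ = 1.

ΔE = 21.5

E_n = ℏω₀(n + ½), so ΔE = (8 − 3) ℏω₀ = 5 × 4.29 = 21.45.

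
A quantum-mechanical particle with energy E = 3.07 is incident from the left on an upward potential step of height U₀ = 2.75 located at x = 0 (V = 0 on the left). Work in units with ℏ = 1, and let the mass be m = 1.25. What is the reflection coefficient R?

R = 0.262

On each side the TISE gives plane waves with k = √(2m(E − V))/ℏ: k₁ = √(2·1.25·3.07) = 2.770, k₂ = √(2·1.25·0.32) = 0.8944.
Matching ψ and ψ′ at x = 0 gives r = (k₁ − k₂)/(k₁ + k₂), so R = r² = 0.2620 and T = 1 − R = 0.7380.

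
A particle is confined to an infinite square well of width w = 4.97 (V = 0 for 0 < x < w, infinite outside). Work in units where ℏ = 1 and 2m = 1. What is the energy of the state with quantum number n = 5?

The infinite-well eigenfunctions ψ_n = √(2/w) sin(nπx/w) vanish at both walls, giving E_n = n²π²ℏ²/(2mw²).
E_5 = 5² × π² / (2 × 0.5 × 4.97²) = 9.989.

E = 9.99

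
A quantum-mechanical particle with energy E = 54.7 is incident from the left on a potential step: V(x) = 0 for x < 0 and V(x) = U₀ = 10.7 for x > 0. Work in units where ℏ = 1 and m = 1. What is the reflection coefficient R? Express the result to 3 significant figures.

The wavenumbers are k₁ = √(2mE)/ℏ = 10.46 on the left and k₂ = √(2m(E − U₀))/ℏ = 9.381 on the right.
Continuity of ψ and ψ′ at the step yields the reflection amplitude r = (k₁ − k₂)/(k₁ + k₂) = 0.05436; thus R = |r|² = 0.002956, T = 0.9970.

R = 0.00296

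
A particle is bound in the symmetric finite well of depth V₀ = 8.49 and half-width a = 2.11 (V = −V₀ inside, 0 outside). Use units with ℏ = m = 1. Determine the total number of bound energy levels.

The dimensionless depth is z₀ = a√(2mV₀)/ℏ = 2.11 × √(16.98) = 8.695.
A new bound state (alternating even/odd) appears each time z₀ passes a multiple of π/2, so N = ⌊2z₀/π⌋ + 1 = ⌊5.535⌋ + 1 = 6.

N = 6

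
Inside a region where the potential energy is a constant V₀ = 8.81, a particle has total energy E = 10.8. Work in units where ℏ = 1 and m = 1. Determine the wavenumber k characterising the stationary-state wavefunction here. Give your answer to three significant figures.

k = 1.99

With E > V₀ the solution is oscillatory, ψ ∝ e^{±ikx} with k = √(2m(E − V₀))/ℏ.
k = √(2 × 1 × 1.99) = 1.995.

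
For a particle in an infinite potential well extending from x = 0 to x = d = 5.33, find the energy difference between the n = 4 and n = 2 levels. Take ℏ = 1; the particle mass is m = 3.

E_n = n²π²ℏ²/(2md²), so ΔE = (4² − 2²) π²ℏ²/(2md²).
ΔE = 12 × π² / (2 × 3 × 5.33²) = 0.6948.

ΔE = 0.695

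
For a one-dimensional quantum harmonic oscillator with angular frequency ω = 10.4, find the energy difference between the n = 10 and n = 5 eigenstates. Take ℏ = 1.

E_n = ℏω(n + ½), so ΔE = (10 − 5) ℏω = 5 × 10.4 = 52.00.

ΔE = 52.0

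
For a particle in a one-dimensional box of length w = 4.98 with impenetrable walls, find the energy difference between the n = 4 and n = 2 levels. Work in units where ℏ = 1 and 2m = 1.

ΔE = 4.78

E_n = n²π²ℏ²/(2mw²), so ΔE = (4² − 2²) π²ℏ²/(2mw²).
ΔE = 12 × π² / (2 × 0.5 × 4.98²) = 4.776.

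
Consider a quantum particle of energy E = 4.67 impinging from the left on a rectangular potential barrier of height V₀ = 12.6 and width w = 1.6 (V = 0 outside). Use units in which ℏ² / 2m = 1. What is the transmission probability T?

Since E < V₀ the interior solution is evanescent with decay constant κ = √(2m(V₀ − E))/ℏ = 2.816.
κw = 4.506, sinh(κw) = 45.26.
The exact tunnelling result is T⁻¹ = 1 + V₀² sinh²(κw) / [4E(V₀ − E)] = 2196, so T = 0.000455.

T = 0.000455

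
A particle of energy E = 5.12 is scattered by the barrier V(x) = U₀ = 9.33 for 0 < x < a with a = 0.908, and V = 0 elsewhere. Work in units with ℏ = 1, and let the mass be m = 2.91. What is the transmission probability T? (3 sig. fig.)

T = 0.000494

E < U₀: inside the barrier ψ ∝ e^{±κx} with κ = √(2m(U₀ − E))/ℏ = 4.950.
κa = 4.495, sinh(κa) = 44.76.
The exact tunnelling result is T⁻¹ = 1 + U₀² sinh²(κa) / [4E(U₀ − E)] = 2024, so T = 0.000494.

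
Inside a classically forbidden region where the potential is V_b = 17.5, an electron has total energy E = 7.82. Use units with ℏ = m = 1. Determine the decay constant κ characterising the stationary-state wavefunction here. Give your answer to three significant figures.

Since E < V_b the TISE in this region is ψ'' = κ²ψ with κ = √(2m(V_b − E))/ℏ.
κ = √(2 × 1 × 9.68) = 4.400.

κ = 4.40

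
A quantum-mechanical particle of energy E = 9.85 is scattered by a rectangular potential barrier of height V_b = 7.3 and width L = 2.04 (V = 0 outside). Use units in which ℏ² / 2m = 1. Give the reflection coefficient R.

Above the barrier the interior wavenumber is k₂ = √(2m(E − V_b))/ℏ = 1.597, giving phase k₂L = 3.258.
T = [1 + V_b² sin²(k₂L) / (4E(E − V_b))]⁻¹ = 1/1.007 = 0.993.
R = 1 − T = 0.00706.

R = 0.00706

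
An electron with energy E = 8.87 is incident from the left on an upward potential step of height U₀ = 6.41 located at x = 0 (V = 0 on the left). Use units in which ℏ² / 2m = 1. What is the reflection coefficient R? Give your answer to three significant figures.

R = 0.0961

The wavenumbers are k₁ = √(2mE)/ℏ = 2.978 on the left and k₂ = √(2m(E − U₀))/ℏ = 1.568 on the right.
Continuity of ψ and ψ′ at the step yields the reflection amplitude r = (k₁ − k₂)/(k₁ + k₂) = 0.3101; thus R = |r|² = 0.09615, T = 0.9039.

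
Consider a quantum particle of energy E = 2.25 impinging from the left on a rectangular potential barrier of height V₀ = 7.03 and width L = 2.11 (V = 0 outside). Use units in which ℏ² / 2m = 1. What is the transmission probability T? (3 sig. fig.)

T = 0.000343

Since E < V₀ the interior solution is evanescent with decay constant κ = √(2m(V₀ − E))/ℏ = 2.186.
κL = 4.613, sinh(κL) = 50.39.
The exact tunnelling result is T⁻¹ = 1 + V₀² sinh²(κL) / [4E(V₀ − E)] = 2919, so T = 0.000343.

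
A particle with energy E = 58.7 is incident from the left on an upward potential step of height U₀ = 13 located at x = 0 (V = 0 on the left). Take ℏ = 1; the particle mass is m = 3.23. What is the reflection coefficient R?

R = 0.00391

On each side the TISE gives plane waves with k = √(2m(E − V))/ℏ: k₁ = √(2·3.23·58.7) = 19.47, k₂ = √(2·3.23·45.7) = 17.18.
Matching ψ and ψ′ at x = 0 gives r = (k₁ − k₂)/(k₁ + k₂), so R = r² = 0.003907 and T = 1 − R = 0.9961.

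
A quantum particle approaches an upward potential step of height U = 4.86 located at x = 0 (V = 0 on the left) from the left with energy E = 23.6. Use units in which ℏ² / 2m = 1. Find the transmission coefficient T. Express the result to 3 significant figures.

T = 0.997

On each side the TISE gives plane waves with k = √(2m(E − V))/ℏ: k₁ = √(2·½·23.6) = 4.858, k₂ = √(2·½·18.74) = 4.329.
Continuity of ψ and ψ′ at the step yields the reflection amplitude r = (k₁ − k₂)/(k₁ + k₂) = 0.05758; thus R = |r|² = 0.003316, T = 0.9967.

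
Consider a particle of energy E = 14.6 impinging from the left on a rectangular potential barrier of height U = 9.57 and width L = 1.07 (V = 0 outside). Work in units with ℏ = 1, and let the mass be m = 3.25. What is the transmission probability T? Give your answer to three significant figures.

Above the barrier the interior wavenumber is k₂ = √(2m(E − U))/ℏ = 5.718, giving phase k₂L = 6.118.
Matching at both interfaces gives T⁻¹ = 1 + U² sin²(k₂L) / [4E(E − U)] = 1.008, hence T = 0.992.

T = 0.992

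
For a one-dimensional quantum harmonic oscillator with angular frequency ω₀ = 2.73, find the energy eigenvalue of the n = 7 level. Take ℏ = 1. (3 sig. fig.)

The oscillator eigenvalues are E_n = ℏω₀(n + ½), so E_7 = 2.73 × 7.5 = 20.48.

E = 20.5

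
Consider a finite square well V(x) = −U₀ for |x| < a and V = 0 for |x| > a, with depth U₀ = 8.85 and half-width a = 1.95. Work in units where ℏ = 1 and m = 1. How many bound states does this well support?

N = 6

Define the well-strength parameter z₀ = (a/ℏ)√(2mU₀) = 1.95 × √(2·1·8.85) = 8.204.
A new bound state (alternating even/odd) appears each time z₀ passes a multiple of π/2, so N = ⌊2z₀/π⌋ + 1 = ⌊5.223⌋ + 1 = 6.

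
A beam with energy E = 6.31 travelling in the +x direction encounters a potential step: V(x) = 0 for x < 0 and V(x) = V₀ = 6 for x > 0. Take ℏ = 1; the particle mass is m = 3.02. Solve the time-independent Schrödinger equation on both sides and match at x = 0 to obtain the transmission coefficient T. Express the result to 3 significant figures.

T = 0.594

The wavenumbers are k₁ = √(2mE)/ℏ = 6.174 on the left and k₂ = √(2m(E − V₀))/ℏ = 1.368 on the right.
Continuity of ψ and ψ′ at the step yields the reflection amplitude r = (k₁ − k₂)/(k₁ + k₂) = 0.6371; thus R = |r|² = 0.4059, T = 0.5941.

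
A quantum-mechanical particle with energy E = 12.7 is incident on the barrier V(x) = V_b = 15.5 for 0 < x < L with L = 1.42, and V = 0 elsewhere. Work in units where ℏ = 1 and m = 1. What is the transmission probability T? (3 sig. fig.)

Since E < V_b the interior solution is evanescent with decay constant κ = √(2m(V_b − E))/ℏ = 2.366.
κL = 3.360, sinh(κL) = 14.38.
The exact tunnelling result is T⁻¹ = 1 + V_b² sinh²(κL) / [4E(V_b − E)] = 350.4, so T = 0.00285.

T = 0.00285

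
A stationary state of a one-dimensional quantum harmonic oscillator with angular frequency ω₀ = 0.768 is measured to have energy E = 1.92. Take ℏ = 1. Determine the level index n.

n = 2

Invert E_n = (n + ½)ℏω₀: n = E/ℏω₀ − ½ = 2.000, so n = 2.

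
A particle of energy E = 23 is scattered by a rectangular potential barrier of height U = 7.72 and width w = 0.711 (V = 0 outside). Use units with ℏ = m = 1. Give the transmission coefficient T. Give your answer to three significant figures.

T = 0.979

E > U: inside the barrier k₂ = √(2m(E − U))/ℏ = 5.528, k₂w = 3.930.
T = [1 + U² sin²(k₂w) / (4E(E − U))]⁻¹ = 1/1.021 = 0.979.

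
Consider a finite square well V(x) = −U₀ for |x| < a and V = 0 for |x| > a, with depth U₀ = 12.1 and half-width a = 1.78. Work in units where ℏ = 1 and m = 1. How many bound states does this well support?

N = 6

Define the well-strength parameter z₀ = (a/ℏ)√(2mU₀) = 1.78 × √(2·1·12.1) = 8.756.
The even/odd transcendental equations gain one root per π/2 in z₀, giving N = 1 + ⌊2z₀/π⌋ = 1 + ⌊5.575⌋ = 6.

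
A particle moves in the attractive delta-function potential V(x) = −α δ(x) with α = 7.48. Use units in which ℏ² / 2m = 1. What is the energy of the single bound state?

The bound state is ψ(x) = √κ e^{−κ|x|}. The derivative jump ψ'(0⁺) − ψ'(0⁻) = −(2mα/ℏ²)ψ(0) fixes κ = mα/ℏ² = 3.740.
Then E = −ℏ²κ²/(2m) = −mα²/(2ℏ²) = -13.99.

E = -14.0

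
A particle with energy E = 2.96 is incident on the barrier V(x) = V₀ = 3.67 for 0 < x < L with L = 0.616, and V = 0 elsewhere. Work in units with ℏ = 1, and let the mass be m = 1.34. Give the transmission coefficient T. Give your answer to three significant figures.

Since E < V₀ the interior solution is evanescent with decay constant κ = √(2m(V₀ − E))/ℏ = 1.379.
κL = 0.8497, sinh(κL) = 0.9557.
The exact tunnelling result is T⁻¹ = 1 + V₀² sinh²(κL) / [4E(V₀ − E)] = 2.464, so T = 0.406.

T = 0.406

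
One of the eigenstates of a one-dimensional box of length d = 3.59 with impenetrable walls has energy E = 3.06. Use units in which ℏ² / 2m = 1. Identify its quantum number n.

From E_n = n²π²ℏ²/(2md²) invert to n = √(2md²E)/(πℏ).
n = (3.59/π) × √(2 × 0.5 × 3.06) = 1.999 → n = 2.

n = 2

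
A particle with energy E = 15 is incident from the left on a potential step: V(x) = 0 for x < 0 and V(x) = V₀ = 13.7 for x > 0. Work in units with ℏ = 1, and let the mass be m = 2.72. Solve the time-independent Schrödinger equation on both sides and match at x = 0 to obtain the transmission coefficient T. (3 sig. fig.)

T = 0.703

On each side the TISE gives plane waves with k = √(2m(E − V))/ℏ: k₁ = √(2·2.72·15) = 9.033, k₂ = √(2·2.72·1.3) = 2.659.
Matching ψ and ψ′ at x = 0 gives r = (k₁ − k₂)/(k₁ + k₂), so R = r² = 0.2972 and T = 1 − R = 0.7028.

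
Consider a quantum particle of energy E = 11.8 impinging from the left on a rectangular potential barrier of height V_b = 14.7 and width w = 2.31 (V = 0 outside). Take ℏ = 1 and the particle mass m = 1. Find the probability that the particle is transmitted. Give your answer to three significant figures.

E < V_b: inside the barrier ψ ∝ e^{±κx} with κ = √(2m(V_b − E))/ℏ = 2.408.
κw = 5.563, sinh(κw) = 130.3.
The exact tunnelling result is T⁻¹ = 1 + V_b² sinh²(κw) / [4E(V_b − E)] = 26820, so T = 0.0000373.

T = 0.0000373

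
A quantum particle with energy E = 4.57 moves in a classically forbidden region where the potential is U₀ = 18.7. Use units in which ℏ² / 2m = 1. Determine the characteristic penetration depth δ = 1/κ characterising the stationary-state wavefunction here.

δ = 0.266

Since E < U₀ the TISE in this region is ψ'' = κ²ψ with κ = √(2m(U₀ − E))/ℏ.
κ = √(2 × 0.5 × 14.13) = 3.759. The penetration depth is δ = 1/κ = 0.266.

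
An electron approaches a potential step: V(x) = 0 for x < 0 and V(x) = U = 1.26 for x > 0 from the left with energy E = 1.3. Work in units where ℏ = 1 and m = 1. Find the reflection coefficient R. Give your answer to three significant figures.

The wavenumbers are k₁ = √(2mE)/ℏ = 1.612 on the left and k₂ = √(2m(E − U))/ℏ = 0.2828 on the right.
Continuity of ψ and ψ′ at the step yields the reflection amplitude r = (k₁ − k₂)/(k₁ + k₂) = 0.7015; thus R = |r|² = 0.4921, T = 0.5079.

R = 0.492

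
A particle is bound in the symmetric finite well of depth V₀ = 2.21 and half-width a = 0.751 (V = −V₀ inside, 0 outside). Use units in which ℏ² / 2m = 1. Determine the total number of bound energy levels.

Define the well-strength parameter z₀ = (a/ℏ)√(2mV₀) = 0.751 × √(2·0.5·2.21) = 1.116.
The even/odd transcendental equations gain one root per π/2 in z₀, giving N = 1 + ⌊2z₀/π⌋ = 1 + ⌊0.7107⌋ = 1.

N = 1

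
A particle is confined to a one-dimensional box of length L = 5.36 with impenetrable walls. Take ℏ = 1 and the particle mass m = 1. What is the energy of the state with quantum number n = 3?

The infinite-well eigenfunctions ψ_n = √(2/L) sin(nπx/L) vanish at both walls, giving E_n = n²π²ℏ²/(2mL²).
E_3 = 3² × π² / (2 × 1 × 5.36²) = 1.546.

E = 1.55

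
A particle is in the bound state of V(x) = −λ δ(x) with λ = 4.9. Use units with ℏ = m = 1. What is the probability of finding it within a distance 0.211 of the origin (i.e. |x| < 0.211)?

P = 0.874

The normalised bound state is ψ = √κ e^{−κ|x|} with κ = mλ/ℏ² = 4.900.
P(|x| < d) = ∫_{−d}^{d} κ e^{−2κ|x|} dx = 1 − e^{−2κd} = 1 − e^{−2.068} = 0.8735.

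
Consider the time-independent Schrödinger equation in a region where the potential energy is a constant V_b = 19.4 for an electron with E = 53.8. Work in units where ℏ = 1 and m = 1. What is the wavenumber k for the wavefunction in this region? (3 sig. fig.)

k = 8.29

With E > V_b the solution is oscillatory, ψ ∝ e^{±ikx} with k = √(2m(E − V_b))/ℏ.
k = √(2 × 1 × 34.4) = 8.295.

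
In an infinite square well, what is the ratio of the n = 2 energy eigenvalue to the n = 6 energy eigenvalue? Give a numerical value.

Since E_n ∝ n², the ratio is (2/6)² = 0.111111.

0.111111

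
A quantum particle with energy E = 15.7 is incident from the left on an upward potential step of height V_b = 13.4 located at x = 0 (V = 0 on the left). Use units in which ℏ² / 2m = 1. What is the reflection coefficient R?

On each side the TISE gives plane waves with k = √(2m(E − V))/ℏ: k₁ = √(2·½·15.7) = 3.962, k₂ = √(2·½·2.3) = 1.517.
Matching ψ and ψ′ at x = 0 gives r = (k₁ − k₂)/(k₁ + k₂), so R = r² = 0.1993 and T = 1 − R = 0.8007.

R = 0.199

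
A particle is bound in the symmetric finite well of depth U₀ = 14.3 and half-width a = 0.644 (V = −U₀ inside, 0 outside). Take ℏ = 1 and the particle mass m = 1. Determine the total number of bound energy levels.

N = 3

Define the well-strength parameter z₀ = (a/ℏ)√(2mU₀) = 0.644 × √(2·1·14.3) = 3.444.
A new bound state (alternating even/odd) appears each time z₀ passes a multiple of π/2, so N = ⌊2z₀/π⌋ + 1 = ⌊2.193⌋ + 1 = 3.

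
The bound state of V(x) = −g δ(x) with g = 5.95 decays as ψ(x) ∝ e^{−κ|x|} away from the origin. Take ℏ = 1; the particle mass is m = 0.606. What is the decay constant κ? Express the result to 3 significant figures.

κ = 3.61

Integrating the TISE across x = 0 gives the cusp condition ψ'(0⁺) − ψ'(0⁻) = −(2mg/ℏ²)ψ(0).
With ψ ∝ e^{−κ|x|} this yields −2κ = −2mg/ℏ², so κ = mg/ℏ² = 3.606.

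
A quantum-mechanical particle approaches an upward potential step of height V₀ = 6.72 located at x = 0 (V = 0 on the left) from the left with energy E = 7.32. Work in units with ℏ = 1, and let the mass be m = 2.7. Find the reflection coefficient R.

The wavenumbers are k₁ = √(2mE)/ℏ = 6.287 on the left and k₂ = √(2m(E − V₀))/ℏ = 1.800 on the right.
Continuity of ψ and ψ′ at the step yields the reflection amplitude r = (k₁ − k₂)/(k₁ + k₂) = 0.5548; thus R = |r|² = 0.3079, T = 0.6921.

R = 0.308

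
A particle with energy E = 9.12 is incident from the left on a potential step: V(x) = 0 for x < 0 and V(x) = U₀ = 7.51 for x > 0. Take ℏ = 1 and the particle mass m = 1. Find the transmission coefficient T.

T = 0.833

The wavenumbers are k₁ = √(2mE)/ℏ = 4.271 on the left and k₂ = √(2m(E − U₀))/ℏ = 1.794 on the right.
Matching ψ and ψ′ at x = 0 gives r = (k₁ − k₂)/(k₁ + k₂), so R = r² = 0.1667 and T = 1 − R = 0.8333.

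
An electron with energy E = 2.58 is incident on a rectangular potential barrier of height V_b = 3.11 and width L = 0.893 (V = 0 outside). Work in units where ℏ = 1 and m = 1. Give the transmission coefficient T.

Since E < V_b the interior solution is evanescent with decay constant κ = √(2m(V_b − E))/ℏ = 1.030.
κL = 0.9194, sinh(κL) = 1.055.
Matching ψ, ψ′ at both faces gives T = [1 + V_b² sinh²(κL) / (4E(V_b − E))]⁻¹ = 1/2.966 = 0.337.

T = 0.337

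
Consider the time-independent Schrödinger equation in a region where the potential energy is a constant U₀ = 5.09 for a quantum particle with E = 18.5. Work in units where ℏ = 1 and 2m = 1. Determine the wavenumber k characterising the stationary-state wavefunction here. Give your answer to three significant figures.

k = 3.66

With E > U₀ the solution is oscillatory, ψ ∝ e^{±ikx} with k = √(2m(E − U₀))/ℏ.
k = √(2 × 0.5 × 13.41) = 3.662.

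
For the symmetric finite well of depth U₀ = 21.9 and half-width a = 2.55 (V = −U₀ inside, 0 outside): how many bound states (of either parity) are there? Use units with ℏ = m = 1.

The dimensionless depth is z₀ = a√(2mU₀)/ℏ = 2.55 × √(43.80) = 16.88.
The even/odd transcendental equations gain one root per π/2 in z₀, giving N = 1 + ⌊2z₀/π⌋ = 1 + ⌊10.74⌋ = 11.

N = 11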